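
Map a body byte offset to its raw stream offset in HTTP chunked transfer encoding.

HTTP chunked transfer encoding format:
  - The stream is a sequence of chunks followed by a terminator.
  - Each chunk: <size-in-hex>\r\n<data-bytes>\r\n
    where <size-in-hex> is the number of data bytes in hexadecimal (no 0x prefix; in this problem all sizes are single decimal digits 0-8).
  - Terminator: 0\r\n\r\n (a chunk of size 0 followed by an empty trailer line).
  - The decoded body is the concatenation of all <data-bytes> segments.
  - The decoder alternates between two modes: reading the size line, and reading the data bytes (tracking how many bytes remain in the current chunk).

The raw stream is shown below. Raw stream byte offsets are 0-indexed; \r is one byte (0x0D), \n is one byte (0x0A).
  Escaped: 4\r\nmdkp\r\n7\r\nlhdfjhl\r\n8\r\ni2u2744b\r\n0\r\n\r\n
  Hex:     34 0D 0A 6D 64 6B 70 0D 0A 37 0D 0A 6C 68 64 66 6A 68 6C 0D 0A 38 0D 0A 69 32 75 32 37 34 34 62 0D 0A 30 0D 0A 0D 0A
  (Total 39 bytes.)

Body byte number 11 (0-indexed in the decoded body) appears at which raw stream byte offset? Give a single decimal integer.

Chunk 1: stream[0..1]='4' size=0x4=4, data at stream[3..7]='mdkp' -> body[0..4], body so far='mdkp'
Chunk 2: stream[9..10]='7' size=0x7=7, data at stream[12..19]='lhdfjhl' -> body[4..11], body so far='mdkplhdfjhl'
Chunk 3: stream[21..22]='8' size=0x8=8, data at stream[24..32]='i2u2744b' -> body[11..19], body so far='mdkplhdfjhli2u2744b'
Chunk 4: stream[34..35]='0' size=0 (terminator). Final body='mdkplhdfjhli2u2744b' (19 bytes)
Body byte 11 at stream offset 24

Answer: 24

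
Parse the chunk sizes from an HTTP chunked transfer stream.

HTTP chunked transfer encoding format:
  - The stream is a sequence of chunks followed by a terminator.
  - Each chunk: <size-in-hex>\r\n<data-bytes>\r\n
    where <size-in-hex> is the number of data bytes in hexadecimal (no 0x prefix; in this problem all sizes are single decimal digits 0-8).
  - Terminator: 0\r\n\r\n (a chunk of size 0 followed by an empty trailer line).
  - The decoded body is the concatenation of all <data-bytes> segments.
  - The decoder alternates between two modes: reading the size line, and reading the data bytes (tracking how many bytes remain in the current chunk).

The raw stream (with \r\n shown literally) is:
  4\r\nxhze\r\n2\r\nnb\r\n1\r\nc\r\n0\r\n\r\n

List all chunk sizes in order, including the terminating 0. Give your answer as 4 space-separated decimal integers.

Chunk 1: stream[0..1]='4' size=0x4=4, data at stream[3..7]='xhze' -> body[0..4], body so far='xhze'
Chunk 2: stream[9..10]='2' size=0x2=2, data at stream[12..14]='nb' -> body[4..6], body so far='xhzenb'
Chunk 3: stream[16..17]='1' size=0x1=1, data at stream[19..20]='c' -> body[6..7], body so far='xhzenbc'
Chunk 4: stream[22..23]='0' size=0 (terminator). Final body='xhzenbc' (7 bytes)

Answer: 4 2 1 0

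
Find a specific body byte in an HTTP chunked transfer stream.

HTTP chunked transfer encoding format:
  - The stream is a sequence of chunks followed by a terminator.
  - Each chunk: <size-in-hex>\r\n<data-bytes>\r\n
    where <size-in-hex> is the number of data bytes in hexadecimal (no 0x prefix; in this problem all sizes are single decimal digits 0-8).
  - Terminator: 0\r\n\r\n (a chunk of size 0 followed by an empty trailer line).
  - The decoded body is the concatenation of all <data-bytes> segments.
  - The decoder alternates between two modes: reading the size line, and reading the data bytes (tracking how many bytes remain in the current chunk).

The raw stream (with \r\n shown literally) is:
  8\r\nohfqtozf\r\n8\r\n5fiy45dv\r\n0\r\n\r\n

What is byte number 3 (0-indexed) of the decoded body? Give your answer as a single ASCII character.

Chunk 1: stream[0..1]='8' size=0x8=8, data at stream[3..11]='ohfqtozf' -> body[0..8], body so far='ohfqtozf'
Chunk 2: stream[13..14]='8' size=0x8=8, data at stream[16..24]='5fiy45dv' -> body[8..16], body so far='ohfqtozf5fiy45dv'
Chunk 3: stream[26..27]='0' size=0 (terminator). Final body='ohfqtozf5fiy45dv' (16 bytes)
Body byte 3 = 'q'

Answer: q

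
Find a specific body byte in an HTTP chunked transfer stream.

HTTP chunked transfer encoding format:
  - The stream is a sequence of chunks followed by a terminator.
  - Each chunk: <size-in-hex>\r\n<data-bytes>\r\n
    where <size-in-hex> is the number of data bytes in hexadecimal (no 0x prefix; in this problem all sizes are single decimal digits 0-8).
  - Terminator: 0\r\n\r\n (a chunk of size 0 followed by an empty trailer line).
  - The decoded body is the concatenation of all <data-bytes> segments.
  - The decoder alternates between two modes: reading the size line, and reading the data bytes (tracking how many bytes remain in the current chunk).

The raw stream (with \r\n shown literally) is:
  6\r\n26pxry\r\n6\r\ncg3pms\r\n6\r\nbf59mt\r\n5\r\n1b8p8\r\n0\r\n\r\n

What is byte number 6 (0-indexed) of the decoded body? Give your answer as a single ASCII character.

Answer: c

Derivation:
Chunk 1: stream[0..1]='6' size=0x6=6, data at stream[3..9]='26pxry' -> body[0..6], body so far='26pxry'
Chunk 2: stream[11..12]='6' size=0x6=6, data at stream[14..20]='cg3pms' -> body[6..12], body so far='26pxrycg3pms'
Chunk 3: stream[22..23]='6' size=0x6=6, data at stream[25..31]='bf59mt' -> body[12..18], body so far='26pxrycg3pmsbf59mt'
Chunk 4: stream[33..34]='5' size=0x5=5, data at stream[36..41]='1b8p8' -> body[18..23], body so far='26pxrycg3pmsbf59mt1b8p8'
Chunk 5: stream[43..44]='0' size=0 (terminator). Final body='26pxrycg3pmsbf59mt1b8p8' (23 bytes)
Body byte 6 = 'c'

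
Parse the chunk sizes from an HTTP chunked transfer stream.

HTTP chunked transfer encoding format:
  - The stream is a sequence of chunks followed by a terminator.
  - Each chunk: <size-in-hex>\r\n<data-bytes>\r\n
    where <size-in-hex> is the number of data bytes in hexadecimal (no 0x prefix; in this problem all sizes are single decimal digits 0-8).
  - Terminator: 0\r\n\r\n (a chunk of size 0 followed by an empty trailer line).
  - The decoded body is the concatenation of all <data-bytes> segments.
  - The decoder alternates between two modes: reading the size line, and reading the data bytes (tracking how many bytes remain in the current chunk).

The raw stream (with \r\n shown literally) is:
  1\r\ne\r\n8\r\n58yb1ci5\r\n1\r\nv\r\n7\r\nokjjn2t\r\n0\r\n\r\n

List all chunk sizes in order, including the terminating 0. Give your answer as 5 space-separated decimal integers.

Answer: 1 8 1 7 0

Derivation:
Chunk 1: stream[0..1]='1' size=0x1=1, data at stream[3..4]='e' -> body[0..1], body so far='e'
Chunk 2: stream[6..7]='8' size=0x8=8, data at stream[9..17]='58yb1ci5' -> body[1..9], body so far='e58yb1ci5'
Chunk 3: stream[19..20]='1' size=0x1=1, data at stream[22..23]='v' -> body[9..10], body so far='e58yb1ci5v'
Chunk 4: stream[25..26]='7' size=0x7=7, data at stream[28..35]='okjjn2t' -> body[10..17], body so far='e58yb1ci5vokjjn2t'
Chunk 5: stream[37..38]='0' size=0 (terminator). Final body='e58yb1ci5vokjjn2t' (17 bytes)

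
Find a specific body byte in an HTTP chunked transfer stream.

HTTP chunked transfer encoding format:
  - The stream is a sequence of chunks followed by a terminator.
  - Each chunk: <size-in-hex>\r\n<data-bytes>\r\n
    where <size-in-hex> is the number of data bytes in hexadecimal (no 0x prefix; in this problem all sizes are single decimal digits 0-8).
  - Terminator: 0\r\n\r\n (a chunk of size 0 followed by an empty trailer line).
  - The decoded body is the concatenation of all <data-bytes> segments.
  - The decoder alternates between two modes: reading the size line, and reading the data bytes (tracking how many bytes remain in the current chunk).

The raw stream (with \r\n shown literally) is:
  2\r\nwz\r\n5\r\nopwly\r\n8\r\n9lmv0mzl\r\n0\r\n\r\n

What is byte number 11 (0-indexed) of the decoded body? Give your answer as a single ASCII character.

Answer: 0

Derivation:
Chunk 1: stream[0..1]='2' size=0x2=2, data at stream[3..5]='wz' -> body[0..2], body so far='wz'
Chunk 2: stream[7..8]='5' size=0x5=5, data at stream[10..15]='opwly' -> body[2..7], body so far='wzopwly'
Chunk 3: stream[17..18]='8' size=0x8=8, data at stream[20..28]='9lmv0mzl' -> body[7..15], body so far='wzopwly9lmv0mzl'
Chunk 4: stream[30..31]='0' size=0 (terminator). Final body='wzopwly9lmv0mzl' (15 bytes)
Body byte 11 = '0'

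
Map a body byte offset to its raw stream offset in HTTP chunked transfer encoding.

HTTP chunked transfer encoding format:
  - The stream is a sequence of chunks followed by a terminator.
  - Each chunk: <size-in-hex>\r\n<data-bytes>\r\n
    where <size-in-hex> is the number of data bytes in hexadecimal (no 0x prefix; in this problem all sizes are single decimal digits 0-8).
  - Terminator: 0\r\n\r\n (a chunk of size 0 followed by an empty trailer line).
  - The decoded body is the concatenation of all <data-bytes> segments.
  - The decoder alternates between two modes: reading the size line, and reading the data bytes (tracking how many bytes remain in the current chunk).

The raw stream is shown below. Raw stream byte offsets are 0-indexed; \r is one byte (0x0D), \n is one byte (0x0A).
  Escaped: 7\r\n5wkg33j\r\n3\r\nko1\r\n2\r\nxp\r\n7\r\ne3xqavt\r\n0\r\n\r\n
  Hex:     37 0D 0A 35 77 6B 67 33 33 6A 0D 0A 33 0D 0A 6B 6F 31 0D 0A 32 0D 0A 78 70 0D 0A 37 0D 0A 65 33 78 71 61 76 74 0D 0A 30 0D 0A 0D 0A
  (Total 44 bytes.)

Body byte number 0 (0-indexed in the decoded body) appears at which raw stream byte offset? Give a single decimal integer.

Answer: 3

Derivation:
Chunk 1: stream[0..1]='7' size=0x7=7, data at stream[3..10]='5wkg33j' -> body[0..7], body so far='5wkg33j'
Chunk 2: stream[12..13]='3' size=0x3=3, data at stream[15..18]='ko1' -> body[7..10], body so far='5wkg33jko1'
Chunk 3: stream[20..21]='2' size=0x2=2, data at stream[23..25]='xp' -> body[10..12], body so far='5wkg33jko1xp'
Chunk 4: stream[27..28]='7' size=0x7=7, data at stream[30..37]='e3xqavt' -> body[12..19], body so far='5wkg33jko1xpe3xqavt'
Chunk 5: stream[39..40]='0' size=0 (terminator). Final body='5wkg33jko1xpe3xqavt' (19 bytes)
Body byte 0 at stream offset 3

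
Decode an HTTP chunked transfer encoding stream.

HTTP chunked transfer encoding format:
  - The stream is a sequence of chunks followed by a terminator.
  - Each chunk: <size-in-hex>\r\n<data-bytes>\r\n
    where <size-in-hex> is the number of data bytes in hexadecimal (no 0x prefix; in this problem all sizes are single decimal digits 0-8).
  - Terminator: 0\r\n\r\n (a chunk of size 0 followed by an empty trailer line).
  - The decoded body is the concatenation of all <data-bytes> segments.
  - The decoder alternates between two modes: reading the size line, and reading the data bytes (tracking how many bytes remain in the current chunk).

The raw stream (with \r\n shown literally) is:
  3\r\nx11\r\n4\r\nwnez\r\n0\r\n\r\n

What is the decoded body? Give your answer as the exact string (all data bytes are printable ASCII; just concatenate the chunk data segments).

Answer: x11wnez

Derivation:
Chunk 1: stream[0..1]='3' size=0x3=3, data at stream[3..6]='x11' -> body[0..3], body so far='x11'
Chunk 2: stream[8..9]='4' size=0x4=4, data at stream[11..15]='wnez' -> body[3..7], body so far='x11wnez'
Chunk 3: stream[17..18]='0' size=0 (terminator). Final body='x11wnez' (7 bytes)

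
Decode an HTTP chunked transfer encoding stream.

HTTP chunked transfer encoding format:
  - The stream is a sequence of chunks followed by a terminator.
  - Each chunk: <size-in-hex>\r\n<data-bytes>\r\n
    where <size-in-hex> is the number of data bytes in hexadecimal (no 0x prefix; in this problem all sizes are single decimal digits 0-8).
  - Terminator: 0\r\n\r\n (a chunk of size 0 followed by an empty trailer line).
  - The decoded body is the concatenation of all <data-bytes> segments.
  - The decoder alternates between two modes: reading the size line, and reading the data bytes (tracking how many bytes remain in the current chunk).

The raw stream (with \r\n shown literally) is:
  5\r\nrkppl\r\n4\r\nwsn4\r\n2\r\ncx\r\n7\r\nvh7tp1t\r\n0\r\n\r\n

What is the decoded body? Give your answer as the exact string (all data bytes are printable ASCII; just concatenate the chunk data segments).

Answer: rkpplwsn4cxvh7tp1t

Derivation:
Chunk 1: stream[0..1]='5' size=0x5=5, data at stream[3..8]='rkppl' -> body[0..5], body so far='rkppl'
Chunk 2: stream[10..11]='4' size=0x4=4, data at stream[13..17]='wsn4' -> body[5..9], body so far='rkpplwsn4'
Chunk 3: stream[19..20]='2' size=0x2=2, data at stream[22..24]='cx' -> body[9..11], body so far='rkpplwsn4cx'
Chunk 4: stream[26..27]='7' size=0x7=7, data at stream[29..36]='vh7tp1t' -> body[11..18], body so far='rkpplwsn4cxvh7tp1t'
Chunk 5: stream[38..39]='0' size=0 (terminator). Final body='rkpplwsn4cxvh7tp1t' (18 bytes)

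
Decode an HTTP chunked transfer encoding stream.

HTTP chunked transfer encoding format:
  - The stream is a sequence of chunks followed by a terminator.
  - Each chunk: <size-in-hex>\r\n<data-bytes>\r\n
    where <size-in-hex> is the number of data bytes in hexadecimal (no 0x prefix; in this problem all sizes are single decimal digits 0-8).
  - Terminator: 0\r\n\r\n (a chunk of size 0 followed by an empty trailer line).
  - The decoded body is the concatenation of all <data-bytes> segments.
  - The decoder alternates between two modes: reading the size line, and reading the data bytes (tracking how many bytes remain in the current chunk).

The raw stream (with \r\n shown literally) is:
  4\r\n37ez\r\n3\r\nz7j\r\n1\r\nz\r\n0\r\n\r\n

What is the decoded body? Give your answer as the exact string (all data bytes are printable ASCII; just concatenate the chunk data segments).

Answer: 37ezz7jz

Derivation:
Chunk 1: stream[0..1]='4' size=0x4=4, data at stream[3..7]='37ez' -> body[0..4], body so far='37ez'
Chunk 2: stream[9..10]='3' size=0x3=3, data at stream[12..15]='z7j' -> body[4..7], body so far='37ezz7j'
Chunk 3: stream[17..18]='1' size=0x1=1, data at stream[20..21]='z' -> body[7..8], body so far='37ezz7jz'
Chunk 4: stream[23..24]='0' size=0 (terminator). Final body='37ezz7jz' (8 bytes)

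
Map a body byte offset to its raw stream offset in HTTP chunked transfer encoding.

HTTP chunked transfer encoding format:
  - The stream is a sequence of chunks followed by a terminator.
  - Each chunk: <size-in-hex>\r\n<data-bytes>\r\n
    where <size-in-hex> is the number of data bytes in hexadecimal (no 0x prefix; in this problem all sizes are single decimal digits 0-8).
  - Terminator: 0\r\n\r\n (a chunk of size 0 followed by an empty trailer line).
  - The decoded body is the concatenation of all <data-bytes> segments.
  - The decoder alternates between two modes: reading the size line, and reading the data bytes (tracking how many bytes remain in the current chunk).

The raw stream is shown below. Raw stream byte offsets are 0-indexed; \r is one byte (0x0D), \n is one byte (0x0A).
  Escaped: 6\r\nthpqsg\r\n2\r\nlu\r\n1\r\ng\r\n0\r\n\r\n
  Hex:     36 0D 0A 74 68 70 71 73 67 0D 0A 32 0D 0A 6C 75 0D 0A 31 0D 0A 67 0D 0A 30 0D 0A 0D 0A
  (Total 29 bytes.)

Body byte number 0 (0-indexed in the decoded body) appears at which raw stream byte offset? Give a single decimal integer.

Chunk 1: stream[0..1]='6' size=0x6=6, data at stream[3..9]='thpqsg' -> body[0..6], body so far='thpqsg'
Chunk 2: stream[11..12]='2' size=0x2=2, data at stream[14..16]='lu' -> body[6..8], body so far='thpqsglu'
Chunk 3: stream[18..19]='1' size=0x1=1, data at stream[21..22]='g' -> body[8..9], body so far='thpqsglug'
Chunk 4: stream[24..25]='0' size=0 (terminator). Final body='thpqsglug' (9 bytes)
Body byte 0 at stream offset 3

Answer: 3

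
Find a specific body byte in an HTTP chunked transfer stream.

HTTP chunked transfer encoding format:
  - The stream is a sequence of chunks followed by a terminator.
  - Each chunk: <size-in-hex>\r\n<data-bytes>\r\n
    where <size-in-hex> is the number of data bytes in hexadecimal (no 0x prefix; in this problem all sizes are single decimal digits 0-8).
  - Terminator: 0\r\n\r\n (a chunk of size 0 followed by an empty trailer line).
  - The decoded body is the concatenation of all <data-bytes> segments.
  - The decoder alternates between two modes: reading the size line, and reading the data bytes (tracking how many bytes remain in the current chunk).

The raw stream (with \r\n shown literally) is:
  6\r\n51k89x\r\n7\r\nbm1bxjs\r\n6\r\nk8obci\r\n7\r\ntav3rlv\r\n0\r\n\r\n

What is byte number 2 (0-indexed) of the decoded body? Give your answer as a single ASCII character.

Chunk 1: stream[0..1]='6' size=0x6=6, data at stream[3..9]='51k89x' -> body[0..6], body so far='51k89x'
Chunk 2: stream[11..12]='7' size=0x7=7, data at stream[14..21]='bm1bxjs' -> body[6..13], body so far='51k89xbm1bxjs'
Chunk 3: stream[23..24]='6' size=0x6=6, data at stream[26..32]='k8obci' -> body[13..19], body so far='51k89xbm1bxjsk8obci'
Chunk 4: stream[34..35]='7' size=0x7=7, data at stream[37..44]='tav3rlv' -> body[19..26], body so far='51k89xbm1bxjsk8obcitav3rlv'
Chunk 5: stream[46..47]='0' size=0 (terminator). Final body='51k89xbm1bxjsk8obcitav3rlv' (26 bytes)
Body byte 2 = 'k'

Answer: k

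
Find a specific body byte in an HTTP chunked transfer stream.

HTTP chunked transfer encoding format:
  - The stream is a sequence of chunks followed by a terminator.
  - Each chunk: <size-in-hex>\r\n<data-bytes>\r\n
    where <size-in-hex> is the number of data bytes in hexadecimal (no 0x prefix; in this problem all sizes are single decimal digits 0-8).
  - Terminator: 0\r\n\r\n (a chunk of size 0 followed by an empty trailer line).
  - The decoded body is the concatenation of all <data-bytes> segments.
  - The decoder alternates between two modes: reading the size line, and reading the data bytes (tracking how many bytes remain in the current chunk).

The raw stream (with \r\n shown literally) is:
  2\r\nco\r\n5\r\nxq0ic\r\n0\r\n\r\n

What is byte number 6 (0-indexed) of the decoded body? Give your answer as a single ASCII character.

Answer: c

Derivation:
Chunk 1: stream[0..1]='2' size=0x2=2, data at stream[3..5]='co' -> body[0..2], body so far='co'
Chunk 2: stream[7..8]='5' size=0x5=5, data at stream[10..15]='xq0ic' -> body[2..7], body so far='coxq0ic'
Chunk 3: stream[17..18]='0' size=0 (terminator). Final body='coxq0ic' (7 bytes)
Body byte 6 = 'c'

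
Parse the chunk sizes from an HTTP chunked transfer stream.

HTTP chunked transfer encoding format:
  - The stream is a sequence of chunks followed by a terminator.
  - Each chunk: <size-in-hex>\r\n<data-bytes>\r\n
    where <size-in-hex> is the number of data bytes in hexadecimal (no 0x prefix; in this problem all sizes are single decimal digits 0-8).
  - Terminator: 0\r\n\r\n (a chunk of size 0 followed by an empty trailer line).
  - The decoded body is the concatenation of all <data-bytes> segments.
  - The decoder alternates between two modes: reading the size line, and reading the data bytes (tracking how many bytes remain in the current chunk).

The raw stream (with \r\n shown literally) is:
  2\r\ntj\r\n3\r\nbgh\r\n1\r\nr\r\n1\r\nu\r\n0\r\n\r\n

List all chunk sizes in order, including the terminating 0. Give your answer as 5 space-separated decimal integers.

Chunk 1: stream[0..1]='2' size=0x2=2, data at stream[3..5]='tj' -> body[0..2], body so far='tj'
Chunk 2: stream[7..8]='3' size=0x3=3, data at stream[10..13]='bgh' -> body[2..5], body so far='tjbgh'
Chunk 3: stream[15..16]='1' size=0x1=1, data at stream[18..19]='r' -> body[5..6], body so far='tjbghr'
Chunk 4: stream[21..22]='1' size=0x1=1, data at stream[24..25]='u' -> body[6..7], body so far='tjbghru'
Chunk 5: stream[27..28]='0' size=0 (terminator). Final body='tjbghru' (7 bytes)

Answer: 2 3 1 1 0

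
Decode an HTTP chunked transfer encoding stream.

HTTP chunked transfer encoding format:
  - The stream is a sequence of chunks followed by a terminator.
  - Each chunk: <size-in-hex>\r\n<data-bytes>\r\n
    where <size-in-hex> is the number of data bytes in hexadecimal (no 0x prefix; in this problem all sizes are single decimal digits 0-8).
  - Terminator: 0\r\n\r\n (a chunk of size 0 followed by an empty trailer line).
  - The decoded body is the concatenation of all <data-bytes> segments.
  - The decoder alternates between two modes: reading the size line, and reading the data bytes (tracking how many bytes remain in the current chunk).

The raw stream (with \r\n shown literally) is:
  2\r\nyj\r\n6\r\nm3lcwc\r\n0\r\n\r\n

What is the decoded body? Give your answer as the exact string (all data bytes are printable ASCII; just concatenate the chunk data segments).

Answer: yjm3lcwc

Derivation:
Chunk 1: stream[0..1]='2' size=0x2=2, data at stream[3..5]='yj' -> body[0..2], body so far='yj'
Chunk 2: stream[7..8]='6' size=0x6=6, data at stream[10..16]='m3lcwc' -> body[2..8], body so far='yjm3lcwc'
Chunk 3: stream[18..19]='0' size=0 (terminator). Final body='yjm3lcwc' (8 bytes)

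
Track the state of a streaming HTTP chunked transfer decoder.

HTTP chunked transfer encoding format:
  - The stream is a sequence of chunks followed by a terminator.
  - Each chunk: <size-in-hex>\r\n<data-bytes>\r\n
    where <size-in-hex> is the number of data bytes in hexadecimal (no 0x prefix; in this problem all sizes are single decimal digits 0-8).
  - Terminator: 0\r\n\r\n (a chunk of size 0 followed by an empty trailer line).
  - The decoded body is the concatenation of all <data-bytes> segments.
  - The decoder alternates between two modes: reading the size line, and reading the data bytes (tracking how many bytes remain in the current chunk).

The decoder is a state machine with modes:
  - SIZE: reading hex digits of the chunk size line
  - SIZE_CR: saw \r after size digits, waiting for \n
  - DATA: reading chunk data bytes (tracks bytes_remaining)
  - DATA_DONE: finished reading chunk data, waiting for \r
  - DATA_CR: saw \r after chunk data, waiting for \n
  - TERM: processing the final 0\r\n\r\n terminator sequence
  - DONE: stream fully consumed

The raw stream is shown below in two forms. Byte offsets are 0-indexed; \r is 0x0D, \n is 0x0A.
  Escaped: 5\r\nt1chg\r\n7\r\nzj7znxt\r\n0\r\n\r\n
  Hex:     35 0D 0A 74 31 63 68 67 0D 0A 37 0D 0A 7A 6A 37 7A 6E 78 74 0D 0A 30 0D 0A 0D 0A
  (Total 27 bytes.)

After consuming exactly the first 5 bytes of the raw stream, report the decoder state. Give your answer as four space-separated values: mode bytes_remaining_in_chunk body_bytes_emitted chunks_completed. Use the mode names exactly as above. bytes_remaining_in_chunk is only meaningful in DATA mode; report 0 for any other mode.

Byte 0 = '5': mode=SIZE remaining=0 emitted=0 chunks_done=0
Byte 1 = 0x0D: mode=SIZE_CR remaining=0 emitted=0 chunks_done=0
Byte 2 = 0x0A: mode=DATA remaining=5 emitted=0 chunks_done=0
Byte 3 = 't': mode=DATA remaining=4 emitted=1 chunks_done=0
Byte 4 = '1': mode=DATA remaining=3 emitted=2 chunks_done=0

Answer: DATA 3 2 0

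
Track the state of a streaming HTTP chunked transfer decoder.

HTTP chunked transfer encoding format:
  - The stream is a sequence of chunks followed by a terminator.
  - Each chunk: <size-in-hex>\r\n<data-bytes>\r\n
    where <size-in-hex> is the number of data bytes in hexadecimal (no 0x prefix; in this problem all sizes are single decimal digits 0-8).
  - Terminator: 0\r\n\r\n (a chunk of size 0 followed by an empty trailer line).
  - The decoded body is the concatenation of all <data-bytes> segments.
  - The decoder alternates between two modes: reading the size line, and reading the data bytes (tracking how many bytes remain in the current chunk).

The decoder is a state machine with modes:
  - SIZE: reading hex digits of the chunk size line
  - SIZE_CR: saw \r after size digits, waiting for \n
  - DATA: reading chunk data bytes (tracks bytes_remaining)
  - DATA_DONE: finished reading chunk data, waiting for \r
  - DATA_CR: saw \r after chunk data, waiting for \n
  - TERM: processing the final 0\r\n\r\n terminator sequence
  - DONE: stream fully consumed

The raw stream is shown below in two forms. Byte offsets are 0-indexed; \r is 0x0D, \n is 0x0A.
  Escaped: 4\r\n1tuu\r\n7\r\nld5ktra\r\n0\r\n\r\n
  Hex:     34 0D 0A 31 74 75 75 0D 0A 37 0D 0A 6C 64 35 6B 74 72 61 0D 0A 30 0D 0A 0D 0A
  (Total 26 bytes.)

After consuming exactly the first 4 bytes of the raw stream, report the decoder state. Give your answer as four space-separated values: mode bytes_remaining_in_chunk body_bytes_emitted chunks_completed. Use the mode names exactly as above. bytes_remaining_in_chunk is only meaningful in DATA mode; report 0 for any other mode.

Byte 0 = '4': mode=SIZE remaining=0 emitted=0 chunks_done=0
Byte 1 = 0x0D: mode=SIZE_CR remaining=0 emitted=0 chunks_done=0
Byte 2 = 0x0A: mode=DATA remaining=4 emitted=0 chunks_done=0
Byte 3 = '1': mode=DATA remaining=3 emitted=1 chunks_done=0

Answer: DATA 3 1 0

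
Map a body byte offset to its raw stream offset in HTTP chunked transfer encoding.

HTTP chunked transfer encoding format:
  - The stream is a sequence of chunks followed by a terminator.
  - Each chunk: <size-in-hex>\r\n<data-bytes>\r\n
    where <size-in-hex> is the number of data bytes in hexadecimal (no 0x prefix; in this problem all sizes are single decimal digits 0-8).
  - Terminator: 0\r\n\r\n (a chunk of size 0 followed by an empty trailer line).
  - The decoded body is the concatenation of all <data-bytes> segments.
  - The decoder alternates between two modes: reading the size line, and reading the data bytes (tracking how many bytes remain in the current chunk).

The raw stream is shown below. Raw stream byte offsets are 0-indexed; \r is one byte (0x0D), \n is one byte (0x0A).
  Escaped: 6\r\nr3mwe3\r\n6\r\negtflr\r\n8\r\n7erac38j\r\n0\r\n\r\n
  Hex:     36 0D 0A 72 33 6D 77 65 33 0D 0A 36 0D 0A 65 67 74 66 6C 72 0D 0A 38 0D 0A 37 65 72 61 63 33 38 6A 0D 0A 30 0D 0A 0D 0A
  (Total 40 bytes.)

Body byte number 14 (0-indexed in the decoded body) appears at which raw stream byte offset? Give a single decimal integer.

Chunk 1: stream[0..1]='6' size=0x6=6, data at stream[3..9]='r3mwe3' -> body[0..6], body so far='r3mwe3'
Chunk 2: stream[11..12]='6' size=0x6=6, data at stream[14..20]='egtflr' -> body[6..12], body so far='r3mwe3egtflr'
Chunk 3: stream[22..23]='8' size=0x8=8, data at stream[25..33]='7erac38j' -> body[12..20], body so far='r3mwe3egtflr7erac38j'
Chunk 4: stream[35..36]='0' size=0 (terminator). Final body='r3mwe3egtflr7erac38j' (20 bytes)
Body byte 14 at stream offset 27

Answer: 27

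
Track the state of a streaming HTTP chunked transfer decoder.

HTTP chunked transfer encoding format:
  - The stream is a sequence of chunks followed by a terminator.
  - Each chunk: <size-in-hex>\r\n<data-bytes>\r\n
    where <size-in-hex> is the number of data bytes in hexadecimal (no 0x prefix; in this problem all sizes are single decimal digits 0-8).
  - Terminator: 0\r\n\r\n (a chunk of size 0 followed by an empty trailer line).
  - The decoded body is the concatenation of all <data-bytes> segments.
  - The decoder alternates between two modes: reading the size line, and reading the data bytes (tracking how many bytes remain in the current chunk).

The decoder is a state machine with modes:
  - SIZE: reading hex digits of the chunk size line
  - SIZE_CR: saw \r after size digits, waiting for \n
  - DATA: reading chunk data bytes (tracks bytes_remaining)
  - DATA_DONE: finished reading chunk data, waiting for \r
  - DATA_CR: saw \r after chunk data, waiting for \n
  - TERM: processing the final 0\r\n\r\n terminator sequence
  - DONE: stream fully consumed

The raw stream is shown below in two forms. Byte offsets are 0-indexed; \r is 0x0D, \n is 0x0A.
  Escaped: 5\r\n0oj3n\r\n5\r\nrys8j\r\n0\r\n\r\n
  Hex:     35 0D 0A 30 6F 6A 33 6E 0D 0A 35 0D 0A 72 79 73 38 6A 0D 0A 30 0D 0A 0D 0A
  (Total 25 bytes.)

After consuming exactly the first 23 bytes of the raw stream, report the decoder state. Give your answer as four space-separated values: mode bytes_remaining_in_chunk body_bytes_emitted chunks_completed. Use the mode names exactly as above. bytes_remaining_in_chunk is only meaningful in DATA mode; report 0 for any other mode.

Byte 0 = '5': mode=SIZE remaining=0 emitted=0 chunks_done=0
Byte 1 = 0x0D: mode=SIZE_CR remaining=0 emitted=0 chunks_done=0
Byte 2 = 0x0A: mode=DATA remaining=5 emitted=0 chunks_done=0
Byte 3 = '0': mode=DATA remaining=4 emitted=1 chunks_done=0
Byte 4 = 'o': mode=DATA remaining=3 emitted=2 chunks_done=0
Byte 5 = 'j': mode=DATA remaining=2 emitted=3 chunks_done=0
Byte 6 = '3': mode=DATA remaining=1 emitted=4 chunks_done=0
Byte 7 = 'n': mode=DATA_DONE remaining=0 emitted=5 chunks_done=0
Byte 8 = 0x0D: mode=DATA_CR remaining=0 emitted=5 chunks_done=0
Byte 9 = 0x0A: mode=SIZE remaining=0 emitted=5 chunks_done=1
Byte 10 = '5': mode=SIZE remaining=0 emitted=5 chunks_done=1
Byte 11 = 0x0D: mode=SIZE_CR remaining=0 emitted=5 chunks_done=1
Byte 12 = 0x0A: mode=DATA remaining=5 emitted=5 chunks_done=1
Byte 13 = 'r': mode=DATA remaining=4 emitted=6 chunks_done=1
Byte 14 = 'y': mode=DATA remaining=3 emitted=7 chunks_done=1
Byte 15 = 's': mode=DATA remaining=2 emitted=8 chunks_done=1
Byte 16 = '8': mode=DATA remaining=1 emitted=9 chunks_done=1
Byte 17 = 'j': mode=DATA_DONE remaining=0 emitted=10 chunks_done=1
Byte 18 = 0x0D: mode=DATA_CR remaining=0 emitted=10 chunks_done=1
Byte 19 = 0x0A: mode=SIZE remaining=0 emitted=10 chunks_done=2
Byte 20 = '0': mode=SIZE remaining=0 emitted=10 chunks_done=2
Byte 21 = 0x0D: mode=SIZE_CR remaining=0 emitted=10 chunks_done=2
Byte 22 = 0x0A: mode=TERM remaining=0 emitted=10 chunks_done=2

Answer: TERM 0 10 2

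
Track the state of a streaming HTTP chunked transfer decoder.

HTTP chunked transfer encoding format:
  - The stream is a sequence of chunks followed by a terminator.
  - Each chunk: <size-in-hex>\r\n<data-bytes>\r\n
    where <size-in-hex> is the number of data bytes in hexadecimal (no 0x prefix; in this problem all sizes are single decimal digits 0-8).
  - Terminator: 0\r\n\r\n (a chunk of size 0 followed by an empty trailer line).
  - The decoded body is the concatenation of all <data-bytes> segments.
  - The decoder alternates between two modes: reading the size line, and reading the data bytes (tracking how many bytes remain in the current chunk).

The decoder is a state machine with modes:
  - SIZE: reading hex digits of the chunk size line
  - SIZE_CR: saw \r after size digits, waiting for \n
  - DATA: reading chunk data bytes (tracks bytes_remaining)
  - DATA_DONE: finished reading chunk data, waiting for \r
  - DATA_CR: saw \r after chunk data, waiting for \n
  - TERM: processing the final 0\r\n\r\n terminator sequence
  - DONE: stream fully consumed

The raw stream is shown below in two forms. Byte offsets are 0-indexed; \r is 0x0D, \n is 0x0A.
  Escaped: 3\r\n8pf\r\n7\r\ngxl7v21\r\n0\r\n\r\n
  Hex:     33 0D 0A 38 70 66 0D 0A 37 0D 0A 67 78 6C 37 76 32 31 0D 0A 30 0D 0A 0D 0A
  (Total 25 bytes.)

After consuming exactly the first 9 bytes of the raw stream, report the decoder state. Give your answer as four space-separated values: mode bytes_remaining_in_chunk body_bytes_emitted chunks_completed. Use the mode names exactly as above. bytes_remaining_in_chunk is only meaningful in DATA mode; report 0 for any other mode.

Answer: SIZE 0 3 1

Derivation:
Byte 0 = '3': mode=SIZE remaining=0 emitted=0 chunks_done=0
Byte 1 = 0x0D: mode=SIZE_CR remaining=0 emitted=0 chunks_done=0
Byte 2 = 0x0A: mode=DATA remaining=3 emitted=0 chunks_done=0
Byte 3 = '8': mode=DATA remaining=2 emitted=1 chunks_done=0
Byte 4 = 'p': mode=DATA remaining=1 emitted=2 chunks_done=0
Byte 5 = 'f': mode=DATA_DONE remaining=0 emitted=3 chunks_done=0
Byte 6 = 0x0D: mode=DATA_CR remaining=0 emitted=3 chunks_done=0
Byte 7 = 0x0A: mode=SIZE remaining=0 emitted=3 chunks_done=1
Byte 8 = '7': mode=SIZE remaining=0 emitted=3 chunks_done=1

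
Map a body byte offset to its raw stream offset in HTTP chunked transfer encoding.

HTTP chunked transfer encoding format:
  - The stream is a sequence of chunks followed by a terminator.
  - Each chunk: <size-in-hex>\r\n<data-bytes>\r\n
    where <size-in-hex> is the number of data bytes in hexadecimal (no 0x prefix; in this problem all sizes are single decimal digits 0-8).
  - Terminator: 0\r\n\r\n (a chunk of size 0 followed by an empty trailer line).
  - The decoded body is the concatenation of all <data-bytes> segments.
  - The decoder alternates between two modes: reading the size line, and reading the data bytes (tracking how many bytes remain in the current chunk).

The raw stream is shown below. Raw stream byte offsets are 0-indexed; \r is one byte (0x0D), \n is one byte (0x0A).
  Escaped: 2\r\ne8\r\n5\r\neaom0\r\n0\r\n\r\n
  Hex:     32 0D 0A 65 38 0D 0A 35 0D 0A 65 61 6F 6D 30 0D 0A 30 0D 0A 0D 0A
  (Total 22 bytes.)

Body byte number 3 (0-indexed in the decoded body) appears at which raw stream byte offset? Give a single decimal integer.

Answer: 11

Derivation:
Chunk 1: stream[0..1]='2' size=0x2=2, data at stream[3..5]='e8' -> body[0..2], body so far='e8'
Chunk 2: stream[7..8]='5' size=0x5=5, data at stream[10..15]='eaom0' -> body[2..7], body so far='e8eaom0'
Chunk 3: stream[17..18]='0' size=0 (terminator). Final body='e8eaom0' (7 bytes)
Body byte 3 at stream offset 11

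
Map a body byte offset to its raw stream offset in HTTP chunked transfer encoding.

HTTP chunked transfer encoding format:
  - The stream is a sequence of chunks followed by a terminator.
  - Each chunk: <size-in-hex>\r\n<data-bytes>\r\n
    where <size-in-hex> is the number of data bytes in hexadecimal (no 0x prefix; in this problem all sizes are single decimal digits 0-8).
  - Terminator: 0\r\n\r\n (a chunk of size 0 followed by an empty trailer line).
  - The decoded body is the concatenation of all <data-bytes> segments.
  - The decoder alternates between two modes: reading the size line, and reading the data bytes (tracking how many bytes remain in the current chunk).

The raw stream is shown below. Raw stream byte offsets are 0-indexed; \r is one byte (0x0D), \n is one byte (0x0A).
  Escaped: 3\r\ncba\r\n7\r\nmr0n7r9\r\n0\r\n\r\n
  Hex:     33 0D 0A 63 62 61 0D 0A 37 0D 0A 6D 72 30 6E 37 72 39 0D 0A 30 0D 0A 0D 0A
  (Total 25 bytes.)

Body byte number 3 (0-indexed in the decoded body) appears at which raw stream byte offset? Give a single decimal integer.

Chunk 1: stream[0..1]='3' size=0x3=3, data at stream[3..6]='cba' -> body[0..3], body so far='cba'
Chunk 2: stream[8..9]='7' size=0x7=7, data at stream[11..18]='mr0n7r9' -> body[3..10], body so far='cbamr0n7r9'
Chunk 3: stream[20..21]='0' size=0 (terminator). Final body='cbamr0n7r9' (10 bytes)
Body byte 3 at stream offset 11

Answer: 11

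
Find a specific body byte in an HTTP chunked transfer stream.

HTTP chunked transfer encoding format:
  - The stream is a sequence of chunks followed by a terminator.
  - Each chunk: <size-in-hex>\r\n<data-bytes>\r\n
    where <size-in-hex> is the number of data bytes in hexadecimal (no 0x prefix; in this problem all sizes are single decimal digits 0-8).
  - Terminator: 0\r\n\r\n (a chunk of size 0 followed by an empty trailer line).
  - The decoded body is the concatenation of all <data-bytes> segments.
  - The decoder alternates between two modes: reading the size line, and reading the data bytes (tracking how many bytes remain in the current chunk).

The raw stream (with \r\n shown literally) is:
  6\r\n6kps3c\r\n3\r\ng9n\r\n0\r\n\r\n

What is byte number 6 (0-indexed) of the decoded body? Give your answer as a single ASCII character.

Answer: g

Derivation:
Chunk 1: stream[0..1]='6' size=0x6=6, data at stream[3..9]='6kps3c' -> body[0..6], body so far='6kps3c'
Chunk 2: stream[11..12]='3' size=0x3=3, data at stream[14..17]='g9n' -> body[6..9], body so far='6kps3cg9n'
Chunk 3: stream[19..20]='0' size=0 (terminator). Final body='6kps3cg9n' (9 bytes)
Body byte 6 = 'g'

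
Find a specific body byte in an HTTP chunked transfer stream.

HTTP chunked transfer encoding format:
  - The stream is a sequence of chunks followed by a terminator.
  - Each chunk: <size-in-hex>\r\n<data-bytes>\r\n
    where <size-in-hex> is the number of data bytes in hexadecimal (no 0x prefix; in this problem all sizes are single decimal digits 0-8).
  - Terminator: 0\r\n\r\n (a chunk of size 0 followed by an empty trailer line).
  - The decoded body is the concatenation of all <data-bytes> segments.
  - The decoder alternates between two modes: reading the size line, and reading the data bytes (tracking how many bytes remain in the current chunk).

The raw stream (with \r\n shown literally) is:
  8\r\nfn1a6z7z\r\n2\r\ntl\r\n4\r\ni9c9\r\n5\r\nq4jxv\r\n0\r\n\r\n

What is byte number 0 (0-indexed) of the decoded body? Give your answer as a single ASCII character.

Chunk 1: stream[0..1]='8' size=0x8=8, data at stream[3..11]='fn1a6z7z' -> body[0..8], body so far='fn1a6z7z'
Chunk 2: stream[13..14]='2' size=0x2=2, data at stream[16..18]='tl' -> body[8..10], body so far='fn1a6z7ztl'
Chunk 3: stream[20..21]='4' size=0x4=4, data at stream[23..27]='i9c9' -> body[10..14], body so far='fn1a6z7ztli9c9'
Chunk 4: stream[29..30]='5' size=0x5=5, data at stream[32..37]='q4jxv' -> body[14..19], body so far='fn1a6z7ztli9c9q4jxv'
Chunk 5: stream[39..40]='0' size=0 (terminator). Final body='fn1a6z7ztli9c9q4jxv' (19 bytes)
Body byte 0 = 'f'

Answer: f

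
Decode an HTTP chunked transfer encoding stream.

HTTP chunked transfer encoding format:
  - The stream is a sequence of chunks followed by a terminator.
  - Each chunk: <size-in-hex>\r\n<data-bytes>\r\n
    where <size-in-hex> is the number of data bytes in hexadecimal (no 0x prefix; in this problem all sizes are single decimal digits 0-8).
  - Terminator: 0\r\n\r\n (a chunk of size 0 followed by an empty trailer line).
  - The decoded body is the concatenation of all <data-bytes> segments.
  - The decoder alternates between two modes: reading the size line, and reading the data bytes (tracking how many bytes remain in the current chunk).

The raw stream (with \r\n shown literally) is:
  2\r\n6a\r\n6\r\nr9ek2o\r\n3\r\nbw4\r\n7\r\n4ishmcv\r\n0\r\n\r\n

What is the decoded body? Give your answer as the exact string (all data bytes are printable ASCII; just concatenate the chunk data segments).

Chunk 1: stream[0..1]='2' size=0x2=2, data at stream[3..5]='6a' -> body[0..2], body so far='6a'
Chunk 2: stream[7..8]='6' size=0x6=6, data at stream[10..16]='r9ek2o' -> body[2..8], body so far='6ar9ek2o'
Chunk 3: stream[18..19]='3' size=0x3=3, data at stream[21..24]='bw4' -> body[8..11], body so far='6ar9ek2obw4'
Chunk 4: stream[26..27]='7' size=0x7=7, data at stream[29..36]='4ishmcv' -> body[11..18], body so far='6ar9ek2obw44ishmcv'
Chunk 5: stream[38..39]='0' size=0 (terminator). Final body='6ar9ek2obw44ishmcv' (18 bytes)

Answer: 6ar9ek2obw44ishmcv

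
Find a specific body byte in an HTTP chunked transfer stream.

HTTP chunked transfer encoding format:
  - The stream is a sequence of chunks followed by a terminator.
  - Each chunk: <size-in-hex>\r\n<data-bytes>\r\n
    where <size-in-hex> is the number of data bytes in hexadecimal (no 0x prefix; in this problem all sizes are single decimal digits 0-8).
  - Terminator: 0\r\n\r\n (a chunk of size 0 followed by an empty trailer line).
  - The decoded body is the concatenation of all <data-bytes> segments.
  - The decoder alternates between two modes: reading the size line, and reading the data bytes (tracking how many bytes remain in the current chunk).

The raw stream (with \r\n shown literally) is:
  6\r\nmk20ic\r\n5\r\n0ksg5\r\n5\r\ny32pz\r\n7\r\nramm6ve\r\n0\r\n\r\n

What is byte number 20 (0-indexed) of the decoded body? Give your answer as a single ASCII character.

Answer: 6

Derivation:
Chunk 1: stream[0..1]='6' size=0x6=6, data at stream[3..9]='mk20ic' -> body[0..6], body so far='mk20ic'
Chunk 2: stream[11..12]='5' size=0x5=5, data at stream[14..19]='0ksg5' -> body[6..11], body so far='mk20ic0ksg5'
Chunk 3: stream[21..22]='5' size=0x5=5, data at stream[24..29]='y32pz' -> body[11..16], body so far='mk20ic0ksg5y32pz'
Chunk 4: stream[31..32]='7' size=0x7=7, data at stream[34..41]='ramm6ve' -> body[16..23], body so far='mk20ic0ksg5y32pzramm6ve'
Chunk 5: stream[43..44]='0' size=0 (terminator). Final body='mk20ic0ksg5y32pzramm6ve' (23 bytes)
Body byte 20 = '6'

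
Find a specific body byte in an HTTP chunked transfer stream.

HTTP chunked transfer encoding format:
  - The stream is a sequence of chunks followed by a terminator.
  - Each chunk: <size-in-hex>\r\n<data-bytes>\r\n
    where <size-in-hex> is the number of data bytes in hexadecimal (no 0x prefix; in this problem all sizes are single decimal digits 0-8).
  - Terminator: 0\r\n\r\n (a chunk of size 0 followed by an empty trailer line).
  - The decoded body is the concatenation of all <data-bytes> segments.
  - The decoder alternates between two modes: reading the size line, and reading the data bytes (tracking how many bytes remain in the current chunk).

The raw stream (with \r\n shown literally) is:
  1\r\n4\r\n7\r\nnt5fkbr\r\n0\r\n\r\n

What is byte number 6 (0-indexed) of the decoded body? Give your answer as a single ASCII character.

Chunk 1: stream[0..1]='1' size=0x1=1, data at stream[3..4]='4' -> body[0..1], body so far='4'
Chunk 2: stream[6..7]='7' size=0x7=7, data at stream[9..16]='nt5fkbr' -> body[1..8], body so far='4nt5fkbr'
Chunk 3: stream[18..19]='0' size=0 (terminator). Final body='4nt5fkbr' (8 bytes)
Body byte 6 = 'b'

Answer: b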